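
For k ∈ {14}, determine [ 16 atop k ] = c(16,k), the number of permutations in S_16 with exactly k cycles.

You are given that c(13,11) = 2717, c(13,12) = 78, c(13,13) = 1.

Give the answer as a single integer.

row 14: T[14][12]=13·78+2717=3731  T[14][13]=13·1+78=91  T[14][14]=13·0+1=1
row 15: T[15][13]=14·91+3731=5005  T[15][14]=14·1+91=105
row 16: T[16][14]=15·105+5005=6580
Read c(16,14) = 6580.

6580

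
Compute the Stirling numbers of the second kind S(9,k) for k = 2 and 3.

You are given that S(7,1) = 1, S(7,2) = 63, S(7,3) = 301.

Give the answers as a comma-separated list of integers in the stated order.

row 8: T[8][1]=1·1+0=1  T[8][2]=2·63+1=127  T[8][3]=3·301+63=966
row 9: T[9][2]=2·127+1=255  T[9][3]=3·966+127=3025
Read S(9,2) = 255, S(9,3) = 3025.

255, 3025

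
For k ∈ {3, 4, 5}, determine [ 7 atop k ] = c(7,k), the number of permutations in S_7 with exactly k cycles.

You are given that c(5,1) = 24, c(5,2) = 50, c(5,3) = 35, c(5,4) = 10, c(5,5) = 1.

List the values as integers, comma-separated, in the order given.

r6: T_6,2=5×50+24=274; T_6,3=5×35+50=225; T_6,4=5×10+35=85; T_6,5=5×1+10=15
r7: T_7,3=6×225+274=1624; T_7,4=6×85+225=735; T_7,5=6×15+85=175
Read c(7,3) = 1624, c(7,4) = 735, c(7,5) = 175.

1624, 735, 175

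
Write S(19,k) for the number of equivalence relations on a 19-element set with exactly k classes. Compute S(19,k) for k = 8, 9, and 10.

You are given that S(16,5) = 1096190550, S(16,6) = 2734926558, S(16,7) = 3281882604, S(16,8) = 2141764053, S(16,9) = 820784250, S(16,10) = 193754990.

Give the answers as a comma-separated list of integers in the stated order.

1709751003480, 1144614626805, 477297033785

@17  (17,6):2734926558·6+1096190550→17505749898, (17,7):3281882604·7+2734926558→25708104786, (17,8):2141764053·8+3281882604→20415995028, (17,9):820784250·9+2141764053→9528822303, (17,10):193754990·10+820784250→2758334150
@18  (18,7):25708104786·7+17505749898→197462483400, (18,8):20415995028·8+25708104786→189036065010, (18,9):9528822303·9+20415995028→106175395755, (18,10):2758334150·10+9528822303→37112163803
@19  (19,8):189036065010·8+197462483400→1709751003480, (19,9):106175395755·9+189036065010→1144614626805, (19,10):37112163803·10+106175395755→477297033785
Read S(19,8) = 1709751003480, S(19,9) = 1144614626805, S(19,10) = 477297033785.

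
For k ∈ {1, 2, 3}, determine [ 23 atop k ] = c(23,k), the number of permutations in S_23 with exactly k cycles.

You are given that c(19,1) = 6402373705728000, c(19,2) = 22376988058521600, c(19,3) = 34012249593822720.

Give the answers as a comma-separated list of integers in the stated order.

1124000727777607680000, 4148476779335454720000, 6756146673770930688000

r20: T_20,1=19×6402373705728000+0=121645100408832000; T_20,2=19×22376988058521600+6402373705728000=431565146817638400; T_20,3=19×34012249593822720+22376988058521600=668609730341153280
r21: T_21,1=20×121645100408832000+0=2432902008176640000; T_21,2=20×431565146817638400+121645100408832000=8752948036761600000; T_21,3=20×668609730341153280+431565146817638400=13803759753640704000
r22: T_22,1=21×2432902008176640000+0=51090942171709440000; T_22,2=21×8752948036761600000+2432902008176640000=186244810780170240000; T_22,3=21×13803759753640704000+8752948036761600000=298631902863216384000
r23: T_23,1=22×51090942171709440000+0=1124000727777607680000; T_23,2=22×186244810780170240000+51090942171709440000=4148476779335454720000; T_23,3=22×298631902863216384000+186244810780170240000=6756146673770930688000
Read c(23,1) = 1124000727777607680000, c(23,2) = 4148476779335454720000, c(23,3) = 6756146673770930688000.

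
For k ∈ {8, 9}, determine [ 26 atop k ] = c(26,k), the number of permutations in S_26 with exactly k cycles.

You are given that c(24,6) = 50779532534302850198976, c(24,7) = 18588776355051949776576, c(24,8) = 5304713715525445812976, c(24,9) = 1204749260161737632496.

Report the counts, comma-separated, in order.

4144457803247115877036800, 1001369304512841374110000

row 25: T[25][7]=24·18588776355051949776576+50779532534302850198976=496910165055549644836800  T[25][8]=24·5304713715525445812976+18588776355051949776576=145901905527662649288000  T[25][9]=24·1204749260161737632496+5304713715525445812976=34218695959407148992880
row 26: T[26][8]=25·145901905527662649288000+496910165055549644836800=4144457803247115877036800  T[26][9]=25·34218695959407148992880+145901905527662649288000=1001369304512841374110000
Read c(26,8) = 4144457803247115877036800, c(26,9) = 1001369304512841374110000.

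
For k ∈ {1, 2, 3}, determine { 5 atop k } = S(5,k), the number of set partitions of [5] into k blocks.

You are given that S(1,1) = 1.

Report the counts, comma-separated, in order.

1, 15, 25

i=2: T(2,1)=0+1·1=1 | T(2,2)=1+2·0=1
i=3: T(3,1)=0+1·1=1 | T(3,2)=1+2·1=3 | T(3,3)=1+3·0=1
i=4: T(4,1)=0+1·1=1 | T(4,2)=1+2·3=7 | T(4,3)=3+3·1=6
i=5: T(5,1)=0+1·1=1 | T(5,2)=1+2·7=15 | T(5,3)=7+3·6=25
Read S(5,1) = 1, S(5,2) = 15, S(5,3) = 25.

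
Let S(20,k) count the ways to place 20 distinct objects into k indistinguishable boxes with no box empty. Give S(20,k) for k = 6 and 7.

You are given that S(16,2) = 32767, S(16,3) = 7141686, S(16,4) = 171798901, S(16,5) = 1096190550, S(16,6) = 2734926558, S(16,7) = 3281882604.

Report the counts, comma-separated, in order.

4306078895384, 11143554045652

r17: T_17,3=3×7141686+32767=21457825; T_17,4=4×171798901+7141686=694337290; T_17,5=5×1096190550+171798901=5652751651; T_17,6=6×2734926558+1096190550=17505749898; T_17,7=7×3281882604+2734926558=25708104786
r18: T_18,4=4×694337290+21457825=2798806985; T_18,5=5×5652751651+694337290=28958095545; T_18,6=6×17505749898+5652751651=110687251039; T_18,7=7×25708104786+17505749898=197462483400
r19: T_19,5=5×28958095545+2798806985=147589284710; T_19,6=6×110687251039+28958095545=693081601779; T_19,7=7×197462483400+110687251039=1492924634839
r20: T_20,6=6×693081601779+147589284710=4306078895384; T_20,7=7×1492924634839+693081601779=11143554045652
Read S(20,6) = 4306078895384, S(20,7) = 11143554045652.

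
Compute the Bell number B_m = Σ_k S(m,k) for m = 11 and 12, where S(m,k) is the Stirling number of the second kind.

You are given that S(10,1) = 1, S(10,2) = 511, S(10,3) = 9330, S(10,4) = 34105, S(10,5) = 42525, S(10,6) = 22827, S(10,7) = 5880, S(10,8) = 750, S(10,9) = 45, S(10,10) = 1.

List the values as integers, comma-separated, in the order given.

[11] T[11,1]:1*1+0=1 · T[11,2]:2*511+1=1023 · T[11,3]:3*9330+511=28501 · T[11,4]:4*34105+9330=145750 · T[11,5]:5*42525+34105=246730 · T[11,6]:6*22827+42525=179487 · T[11,7]:7*5880+22827=63987 · T[11,8]:8*750+5880=11880 · T[11,9]:9*45+750=1155 · T[11,10]:10*1+45=55 · T[11,11]:11*0+1=1
[12] T[12,1]:1*1+0=1 · T[12,2]:2*1023+1=2047 · T[12,3]:3*28501+1023=86526 · T[12,4]:4*145750+28501=611501 · T[12,5]:5*246730+145750=1379400 · T[12,6]:6*179487+246730=1323652 · T[12,7]:7*63987+179487=627396 · T[12,8]:8*11880+63987=159027 · T[12,9]:9*1155+11880=22275 · T[12,10]:10*55+1155=1705 · T[12,11]:11*1+55=66 · T[12,12]:12*0+1=1
B_11 = ΣS(11,k) = 1+1023+28501+145750+246730+179487+63987+11880+1155+55+1 = 678570
B_12 = ΣS(12,k) = 1+2047+86526+611501+1379400+1323652+627396+159027+22275+1705+66+1 = 4213597

678570, 4213597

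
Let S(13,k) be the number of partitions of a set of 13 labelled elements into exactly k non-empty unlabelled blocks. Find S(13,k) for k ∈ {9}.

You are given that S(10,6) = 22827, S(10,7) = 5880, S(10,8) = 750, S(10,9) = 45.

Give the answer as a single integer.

row 11: T[11][7]=7·5880+22827=63987  T[11][8]=8·750+5880=11880  T[11][9]=9·45+750=1155
row 12: T[12][8]=8·11880+63987=159027  T[12][9]=9·1155+11880=22275
row 13: T[13][9]=9·22275+159027=359502
Read S(13,9) = 359502.

359502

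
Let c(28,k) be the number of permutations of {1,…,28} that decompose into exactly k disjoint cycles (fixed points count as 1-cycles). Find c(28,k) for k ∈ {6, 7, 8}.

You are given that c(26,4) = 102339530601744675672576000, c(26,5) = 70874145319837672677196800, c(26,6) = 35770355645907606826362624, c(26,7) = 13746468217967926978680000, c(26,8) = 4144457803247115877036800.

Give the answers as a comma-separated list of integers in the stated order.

28969458895980281319670568448, 11616723683566425573507775872, 3673742549077683082376236224

i=27: T(27,5)=102339530601744675672576000+26·70874145319837672677196800=1945067308917524165279692800 | T(27,6)=70874145319837672677196800+26·35770355645907606826362624=1000903392113435450162625024 | T(27,7)=35770355645907606826362624+26·13746468217967926978680000=393178529313073708272042624 | T(27,8)=13746468217967926978680000+26·4144457803247115877036800=121502371102392939781636800
i=28: T(28,6)=1945067308917524165279692800+27·1000903392113435450162625024=28969458895980281319670568448 | T(28,7)=1000903392113435450162625024+27·393178529313073708272042624=11616723683566425573507775872 | T(28,8)=393178529313073708272042624+27·121502371102392939781636800=3673742549077683082376236224
Read c(28,6) = 28969458895980281319670568448, c(28,7) = 11616723683566425573507775872, c(28,8) = 3673742549077683082376236224.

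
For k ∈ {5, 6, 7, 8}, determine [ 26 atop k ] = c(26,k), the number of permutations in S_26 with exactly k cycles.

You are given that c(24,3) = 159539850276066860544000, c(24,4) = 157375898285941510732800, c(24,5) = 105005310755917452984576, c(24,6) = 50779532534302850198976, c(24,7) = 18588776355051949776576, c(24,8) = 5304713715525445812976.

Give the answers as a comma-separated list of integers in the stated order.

70874145319837672677196800, 35770355645907606826362624, 13746468217967926978680000, 4144457803247115877036800

r25: T_25,4=24×157375898285941510732800+159539850276066860544000=3936561409138663118131200; T_25,5=24×105005310755917452984576+157375898285941510732800=2677503356427960382362624; T_25,6=24×50779532534302850198976+105005310755917452984576=1323714091579185857760000; T_25,7=24×18588776355051949776576+50779532534302850198976=496910165055549644836800; T_25,8=24×5304713715525445812976+18588776355051949776576=145901905527662649288000
r26: T_26,5=25×2677503356427960382362624+3936561409138663118131200=70874145319837672677196800; T_26,6=25×1323714091579185857760000+2677503356427960382362624=35770355645907606826362624; T_26,7=25×496910165055549644836800+1323714091579185857760000=13746468217967926978680000; T_26,8=25×145901905527662649288000+496910165055549644836800=4144457803247115877036800
Read c(26,5) = 70874145319837672677196800, c(26,6) = 35770355645907606826362624, c(26,7) = 13746468217967926978680000, c(26,8) = 4144457803247115877036800.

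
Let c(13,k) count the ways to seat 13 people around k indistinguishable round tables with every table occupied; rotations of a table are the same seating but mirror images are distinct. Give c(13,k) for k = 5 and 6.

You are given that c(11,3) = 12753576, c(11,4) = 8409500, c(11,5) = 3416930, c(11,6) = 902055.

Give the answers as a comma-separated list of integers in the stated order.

r12: T_12,4=11×8409500+12753576=105258076; T_12,5=11×3416930+8409500=45995730; T_12,6=11×902055+3416930=13339535
r13: T_13,5=12×45995730+105258076=657206836; T_13,6=12×13339535+45995730=206070150
Read c(13,5) = 657206836, c(13,6) = 206070150.

657206836, 206070150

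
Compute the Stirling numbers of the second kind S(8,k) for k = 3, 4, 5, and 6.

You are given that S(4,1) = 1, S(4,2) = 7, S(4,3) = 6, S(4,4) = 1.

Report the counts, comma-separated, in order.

r5: T_5,1=1×1+0=1; T_5,2=2×7+1=15; T_5,3=3×6+7=25; T_5,4=4×1+6=10; T_5,5=5×0+1=1
r6: T_6,1=1×1+0=1; T_6,2=2×15+1=31; T_6,3=3×25+15=90; T_6,4=4×10+25=65; T_6,5=5×1+10=15; T_6,6=6×0+1=1
r7: T_7,2=2×31+1=63; T_7,3=3×90+31=301; T_7,4=4×65+90=350; T_7,5=5×15+65=140; T_7,6=6×1+15=21
r8: T_8,3=3×301+63=966; T_8,4=4×350+301=1701; T_8,5=5×140+350=1050; T_8,6=6×21+140=266
Read S(8,3) = 966, S(8,4) = 1701, S(8,5) = 1050, S(8,6) = 266.

966, 1701, 1050, 266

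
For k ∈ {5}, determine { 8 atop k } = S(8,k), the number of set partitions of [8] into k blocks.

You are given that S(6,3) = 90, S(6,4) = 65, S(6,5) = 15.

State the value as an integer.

[7] T[7,4]:4*65+90=350 · T[7,5]:5*15+65=140
[8] T[8,5]:5*140+350=1050
Read S(8,5) = 1050.

1050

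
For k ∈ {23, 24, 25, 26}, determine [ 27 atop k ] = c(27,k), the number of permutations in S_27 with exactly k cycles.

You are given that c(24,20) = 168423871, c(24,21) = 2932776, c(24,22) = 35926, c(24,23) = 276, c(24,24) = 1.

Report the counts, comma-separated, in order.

460012995, 6160050, 58500, 351

[25] T[25,21]:24*2932776+168423871=238810495 · T[25,22]:24*35926+2932776=3795000 · T[25,23]:24*276+35926=42550 · T[25,24]:24*1+276=300 · T[25,25]:24*0+1=1
[26] T[26,22]:25*3795000+238810495=333685495 · T[26,23]:25*42550+3795000=4858750 · T[26,24]:25*300+42550=50050 · T[26,25]:25*1+300=325 · T[26,26]:25*0+1=1
[27] T[27,23]:26*4858750+333685495=460012995 · T[27,24]:26*50050+4858750=6160050 · T[27,25]:26*325+50050=58500 · T[27,26]:26*1+325=351
Read c(27,23) = 460012995, c(27,24) = 6160050, c(27,25) = 58500, c(27,26) = 351.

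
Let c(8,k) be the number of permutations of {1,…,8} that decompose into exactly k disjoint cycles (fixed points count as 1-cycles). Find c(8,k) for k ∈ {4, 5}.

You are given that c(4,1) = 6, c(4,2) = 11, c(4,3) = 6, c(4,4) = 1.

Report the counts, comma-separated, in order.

r5: T_5,1=4×6+0=24; T_5,2=4×11+6=50; T_5,3=4×6+11=35; T_5,4=4×1+6=10; T_5,5=4×0+1=1
r6: T_6,2=5×50+24=274; T_6,3=5×35+50=225; T_6,4=5×10+35=85; T_6,5=5×1+10=15
r7: T_7,3=6×225+274=1624; T_7,4=6×85+225=735; T_7,5=6×15+85=175
r8: T_8,4=7×735+1624=6769; T_8,5=7×175+735=1960
Read c(8,4) = 6769, c(8,5) = 1960.

6769, 1960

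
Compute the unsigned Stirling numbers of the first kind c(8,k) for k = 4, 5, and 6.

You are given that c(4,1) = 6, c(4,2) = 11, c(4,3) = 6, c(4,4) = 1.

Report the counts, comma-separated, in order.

6769, 1960, 322

@5  (5,1):6·4+0→24, (5,2):11·4+6→50, (5,3):6·4+11→35, (5,4):1·4+6→10, (5,5):0·4+1→1
@6  (6,2):50·5+24→274, (6,3):35·5+50→225, (6,4):10·5+35→85, (6,5):1·5+10→15, (6,6):0·5+1→1
@7  (7,3):225·6+274→1624, (7,4):85·6+225→735, (7,5):15·6+85→175, (7,6):1·6+15→21
@8  (8,4):735·7+1624→6769, (8,5):175·7+735→1960, (8,6):21·7+175→322
Read c(8,4) = 6769, c(8,5) = 1960, c(8,6) = 322.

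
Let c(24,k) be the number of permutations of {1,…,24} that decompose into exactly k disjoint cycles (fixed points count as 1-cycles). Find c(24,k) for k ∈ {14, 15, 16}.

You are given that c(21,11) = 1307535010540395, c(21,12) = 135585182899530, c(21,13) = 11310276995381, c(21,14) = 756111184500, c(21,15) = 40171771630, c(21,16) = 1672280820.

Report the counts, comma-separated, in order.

34701806448704206, 2406046038644556, 137272511800831

r22: T_22,12=21×135585182899530+1307535010540395=4154823851430525; T_22,13=21×11310276995381+135585182899530=373100999802531; T_22,14=21×756111184500+11310276995381=27188611869881; T_22,15=21×40171771630+756111184500=1599718388730; T_22,16=21×1672280820+40171771630=75289668850
r23: T_23,13=22×373100999802531+4154823851430525=12363045847086207; T_23,14=22×27188611869881+373100999802531=971250460939913; T_23,15=22×1599718388730+27188611869881=62382416421941; T_23,16=22×75289668850+1599718388730=3256091103430
r24: T_24,14=23×971250460939913+12363045847086207=34701806448704206; T_24,15=23×62382416421941+971250460939913=2406046038644556; T_24,16=23×3256091103430+62382416421941=137272511800831
Read c(24,14) = 34701806448704206, c(24,15) = 2406046038644556, c(24,16) = 137272511800831.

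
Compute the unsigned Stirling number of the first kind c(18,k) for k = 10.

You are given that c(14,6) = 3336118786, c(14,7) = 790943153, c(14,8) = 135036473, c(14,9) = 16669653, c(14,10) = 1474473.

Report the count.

r15: T_15,7=14×790943153+3336118786=14409322928; T_15,8=14×135036473+790943153=2681453775; T_15,9=14×16669653+135036473=368411615; T_15,10=14×1474473+16669653=37312275
r16: T_16,8=15×2681453775+14409322928=54631129553; T_16,9=15×368411615+2681453775=8207628000; T_16,10=15×37312275+368411615=928095740
r17: T_17,9=16×8207628000+54631129553=185953177553; T_17,10=16×928095740+8207628000=23057159840
r18: T_18,10=17×23057159840+185953177553=577924894833
Read c(18,10) = 577924894833.

577924894833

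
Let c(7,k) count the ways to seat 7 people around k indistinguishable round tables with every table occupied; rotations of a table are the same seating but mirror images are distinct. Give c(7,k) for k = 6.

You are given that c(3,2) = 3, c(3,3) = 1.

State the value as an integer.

21

i=4: T(4,3)=3+3·1=6 | T(4,4)=1+3·0=1
i=5: T(5,4)=6+4·1=10 | T(5,5)=1+4·0=1
i=6: T(6,5)=10+5·1=15 | T(6,6)=1+5·0=1
i=7: T(7,6)=15+6·1=21
Read c(7,6) = 21.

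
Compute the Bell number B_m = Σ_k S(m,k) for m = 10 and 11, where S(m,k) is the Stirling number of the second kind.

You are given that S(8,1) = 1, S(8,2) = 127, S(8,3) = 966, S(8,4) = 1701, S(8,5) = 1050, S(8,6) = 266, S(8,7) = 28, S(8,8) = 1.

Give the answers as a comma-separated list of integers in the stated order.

115975, 678570

[9] T[9,1]:1*1+0=1 · T[9,2]:2*127+1=255 · T[9,3]:3*966+127=3025 · T[9,4]:4*1701+966=7770 · T[9,5]:5*1050+1701=6951 · T[9,6]:6*266+1050=2646 · T[9,7]:7*28+266=462 · T[9,8]:8*1+28=36 · T[9,9]:9*0+1=1
[10] T[10,1]:1*1+0=1 · T[10,2]:2*255+1=511 · T[10,3]:3*3025+255=9330 · T[10,4]:4*7770+3025=34105 · T[10,5]:5*6951+7770=42525 · T[10,6]:6*2646+6951=22827 · T[10,7]:7*462+2646=5880 · T[10,8]:8*36+462=750 · T[10,9]:9*1+36=45 · T[10,10]:10*0+1=1
[11] T[11,1]:1*1+0=1 · T[11,2]:2*511+1=1023 · T[11,3]:3*9330+511=28501 · T[11,4]:4*34105+9330=145750 · T[11,5]:5*42525+34105=246730 · T[11,6]:6*22827+42525=179487 · T[11,7]:7*5880+22827=63987 · T[11,8]:8*750+5880=11880 · T[11,9]:9*45+750=1155 · T[11,10]:10*1+45=55 · T[11,11]:11*0+1=1
B_10 = ΣS(10,k) = 1+511+9330+34105+42525+22827+5880+750+45+1 = 115975
B_11 = ΣS(11,k) = 1+1023+28501+145750+246730+179487+63987+11880+1155+55+1 = 678570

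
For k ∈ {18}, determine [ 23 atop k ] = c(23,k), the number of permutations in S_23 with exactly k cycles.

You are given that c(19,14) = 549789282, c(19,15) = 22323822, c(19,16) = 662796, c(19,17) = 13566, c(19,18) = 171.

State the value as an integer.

4546047198

[20] T[20,15]:19*22323822+549789282=973941900 · T[20,16]:19*662796+22323822=34916946 · T[20,17]:19*13566+662796=920550 · T[20,18]:19*171+13566=16815
[21] T[21,16]:20*34916946+973941900=1672280820 · T[21,17]:20*920550+34916946=53327946 · T[21,18]:20*16815+920550=1256850
[22] T[22,17]:21*53327946+1672280820=2792167686 · T[22,18]:21*1256850+53327946=79721796
[23] T[23,18]:22*79721796+2792167686=4546047198
Read c(23,18) = 4546047198.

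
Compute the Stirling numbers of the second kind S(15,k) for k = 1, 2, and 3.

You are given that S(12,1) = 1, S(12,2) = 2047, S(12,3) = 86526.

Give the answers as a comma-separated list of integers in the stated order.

1, 16383, 2375101

@13  (13,1):1·1+0→1, (13,2):2047·2+1→4095, (13,3):86526·3+2047→261625
@14  (14,1):1·1+0→1, (14,2):4095·2+1→8191, (14,3):261625·3+4095→788970
@15  (15,1):1·1+0→1, (15,2):8191·2+1→16383, (15,3):788970·3+8191→2375101
Read S(15,1) = 1, S(15,2) = 16383, S(15,3) = 2375101.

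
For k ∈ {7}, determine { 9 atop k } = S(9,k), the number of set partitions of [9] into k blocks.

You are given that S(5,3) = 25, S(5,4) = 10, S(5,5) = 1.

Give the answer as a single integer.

row 6: T[6][4]=4·10+25=65  T[6][5]=5·1+10=15  T[6][6]=6·0+1=1
row 7: T[7][5]=5·15+65=140  T[7][6]=6·1+15=21  T[7][7]=7·0+1=1
row 8: T[8][6]=6·21+140=266  T[8][7]=7·1+21=28
row 9: T[9][7]=7·28+266=462
Read S(9,7) = 462.

462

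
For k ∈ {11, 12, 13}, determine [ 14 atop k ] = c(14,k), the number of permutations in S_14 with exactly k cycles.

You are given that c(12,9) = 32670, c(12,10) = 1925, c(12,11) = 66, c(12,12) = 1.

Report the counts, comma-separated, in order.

91091, 3731, 91

[13] T[13,10]:12*1925+32670=55770 · T[13,11]:12*66+1925=2717 · T[13,12]:12*1+66=78 · T[13,13]:12*0+1=1
[14] T[14,11]:13*2717+55770=91091 · T[14,12]:13*78+2717=3731 · T[14,13]:13*1+78=91
Read c(14,11) = 91091, c(14,12) = 3731, c(14,13) = 91.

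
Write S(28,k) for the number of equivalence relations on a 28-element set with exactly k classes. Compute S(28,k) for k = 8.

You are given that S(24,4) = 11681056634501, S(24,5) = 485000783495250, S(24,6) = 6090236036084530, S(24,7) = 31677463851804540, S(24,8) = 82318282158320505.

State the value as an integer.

@25  (25,5):485000783495250·5+11681056634501→2436684974110751, (25,6):6090236036084530·6+485000783495250→37026417000002430, (25,7):31677463851804540·7+6090236036084530→227832482998716310, (25,8):82318282158320505·8+31677463851804540→690223721118368580
@26  (26,6):37026417000002430·6+2436684974110751→224595186974125331, (26,7):227832482998716310·7+37026417000002430→1631853797991016600, (26,8):690223721118368580·8+227832482998716310→5749622251945664950
@27  (27,7):1631853797991016600·7+224595186974125331→11647571772911241531, (27,8):5749622251945664950·8+1631853797991016600→47628831813556336200
@28  (28,8):47628831813556336200·8+11647571772911241531→392678226281361931131
Read S(28,8) = 392678226281361931131.

392678226281361931131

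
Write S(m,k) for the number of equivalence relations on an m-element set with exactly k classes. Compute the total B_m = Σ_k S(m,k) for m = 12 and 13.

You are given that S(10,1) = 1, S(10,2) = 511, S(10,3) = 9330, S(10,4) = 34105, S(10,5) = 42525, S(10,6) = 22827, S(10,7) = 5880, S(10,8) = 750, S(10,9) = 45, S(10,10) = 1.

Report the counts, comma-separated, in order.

4213597, 27644437

@11  (11,1):1·1+0→1, (11,2):511·2+1→1023, (11,3):9330·3+511→28501, (11,4):34105·4+9330→145750, (11,5):42525·5+34105→246730, (11,6):22827·6+42525→179487, (11,7):5880·7+22827→63987, (11,8):750·8+5880→11880, (11,9):45·9+750→1155, (11,10):1·10+45→55, (11,11):0·11+1→1
@12  (12,1):1·1+0→1, (12,2):1023·2+1→2047, (12,3):28501·3+1023→86526, (12,4):145750·4+28501→611501, (12,5):246730·5+145750→1379400, (12,6):179487·6+246730→1323652, (12,7):63987·7+179487→627396, (12,8):11880·8+63987→159027, (12,9):1155·9+11880→22275, (12,10):55·10+1155→1705, (12,11):1·11+55→66, (12,12):0·12+1→1
@13  (13,1):1·1+0→1, (13,2):2047·2+1→4095, (13,3):86526·3+2047→261625, (13,4):611501·4+86526→2532530, (13,5):1379400·5+611501→7508501, (13,6):1323652·6+1379400→9321312, (13,7):627396·7+1323652→5715424, (13,8):159027·8+627396→1899612, (13,9):22275·9+159027→359502, (13,10):1705·10+22275→39325, (13,11):66·11+1705→2431, (13,12):1·12+66→78, (13,13):0·13+1→1
B_12 = ΣS(12,k) = 1+2047+86526+611501+1379400+1323652+627396+159027+22275+1705+66+1 = 4213597
B_13 = ΣS(13,k) = 1+4095+261625+2532530+7508501+9321312+5715424+1899612+359502+39325+2431+78+1 = 27644437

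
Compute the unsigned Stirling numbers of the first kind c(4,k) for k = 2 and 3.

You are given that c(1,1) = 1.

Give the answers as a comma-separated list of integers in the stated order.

11, 6

[2] T[2,1]:1*1+0=1 · T[2,2]:1*0+1=1
[3] T[3,1]:2*1+0=2 · T[3,2]:2*1+1=3 · T[3,3]:2*0+1=1
[4] T[4,2]:3*3+2=11 · T[4,3]:3*1+3=6
Read c(4,2) = 11, c(4,3) = 6.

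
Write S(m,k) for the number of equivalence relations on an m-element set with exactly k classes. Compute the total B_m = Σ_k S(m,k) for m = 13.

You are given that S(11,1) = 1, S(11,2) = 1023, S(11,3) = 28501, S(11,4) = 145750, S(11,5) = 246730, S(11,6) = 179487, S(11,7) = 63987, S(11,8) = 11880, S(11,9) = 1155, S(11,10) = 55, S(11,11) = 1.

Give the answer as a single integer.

i=12: T(12,1)=0+1·1=1 | T(12,2)=1+2·1023=2047 | T(12,3)=1023+3·28501=86526 | T(12,4)=28501+4·145750=611501 | T(12,5)=145750+5·246730=1379400 | T(12,6)=246730+6·179487=1323652 | T(12,7)=179487+7·63987=627396 | T(12,8)=63987+8·11880=159027 | T(12,9)=11880+9·1155=22275 | T(12,10)=1155+10·55=1705 | T(12,11)=55+11·1=66 | T(12,12)=1+12·0=1
i=13: T(13,1)=0+1·1=1 | T(13,2)=1+2·2047=4095 | T(13,3)=2047+3·86526=261625 | T(13,4)=86526+4·611501=2532530 | T(13,5)=611501+5·1379400=7508501 | T(13,6)=1379400+6·1323652=9321312 | T(13,7)=1323652+7·627396=5715424 | T(13,8)=627396+8·159027=1899612 | T(13,9)=159027+9·22275=359502 | T(13,10)=22275+10·1705=39325 | T(13,11)=1705+11·66=2431 | T(13,12)=66+12·1=78 | T(13,13)=1+13·0=1
B_13 = ΣS(13,k) = 1+4095+261625+2532530+7508501+9321312+5715424+1899612+359502+39325+2431+78+1 = 27644437

27644437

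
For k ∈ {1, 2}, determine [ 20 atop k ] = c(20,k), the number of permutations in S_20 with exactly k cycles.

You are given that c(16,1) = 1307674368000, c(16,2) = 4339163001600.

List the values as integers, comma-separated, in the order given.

row 17: T[17][1]=16·1307674368000+0=20922789888000  T[17][2]=16·4339163001600+1307674368000=70734282393600
row 18: T[18][1]=17·20922789888000+0=355687428096000  T[18][2]=17·70734282393600+20922789888000=1223405590579200
row 19: T[19][1]=18·355687428096000+0=6402373705728000  T[19][2]=18·1223405590579200+355687428096000=22376988058521600
row 20: T[20][1]=19·6402373705728000+0=121645100408832000  T[20][2]=19·22376988058521600+6402373705728000=431565146817638400
Read c(20,1) = 121645100408832000, c(20,2) = 431565146817638400.

121645100408832000, 431565146817638400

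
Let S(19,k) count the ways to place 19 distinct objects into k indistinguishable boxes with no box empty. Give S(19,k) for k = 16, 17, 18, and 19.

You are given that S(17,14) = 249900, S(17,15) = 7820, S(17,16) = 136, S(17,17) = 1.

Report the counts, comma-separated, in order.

i=18: T(18,15)=249900+15·7820=367200 | T(18,16)=7820+16·136=9996 | T(18,17)=136+17·1=153 | T(18,18)=1+18·0=1
i=19: T(19,16)=367200+16·9996=527136 | T(19,17)=9996+17·153=12597 | T(19,18)=153+18·1=171 | T(19,19)=1+19·0=1
Read S(19,16) = 527136, S(19,17) = 12597, S(19,18) = 171, S(19,19) = 1.

527136, 12597, 171, 1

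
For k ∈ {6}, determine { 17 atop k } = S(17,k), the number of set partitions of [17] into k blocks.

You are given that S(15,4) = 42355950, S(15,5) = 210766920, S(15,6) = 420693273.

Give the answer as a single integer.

17505749898

i=16: T(16,5)=42355950+5·210766920=1096190550 | T(16,6)=210766920+6·420693273=2734926558
i=17: T(17,6)=1096190550+6·2734926558=17505749898
Read S(17,6) = 17505749898.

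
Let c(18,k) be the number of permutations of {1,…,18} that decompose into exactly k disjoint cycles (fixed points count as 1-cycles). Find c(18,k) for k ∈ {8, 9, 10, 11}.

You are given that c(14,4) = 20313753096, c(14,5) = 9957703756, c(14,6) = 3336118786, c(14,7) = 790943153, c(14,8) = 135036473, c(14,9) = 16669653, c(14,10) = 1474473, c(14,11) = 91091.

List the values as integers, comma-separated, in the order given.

24871845297936, 4308105301929, 577924894833, 60202693980

row 15: T[15][5]=14·9957703756+20313753096=159721605680  T[15][6]=14·3336118786+9957703756=56663366760  T[15][7]=14·790943153+3336118786=14409322928  T[15][8]=14·135036473+790943153=2681453775  T[15][9]=14·16669653+135036473=368411615  T[15][10]=14·1474473+16669653=37312275  T[15][11]=14·91091+1474473=2749747
row 16: T[16][6]=15·56663366760+159721605680=1009672107080  T[16][7]=15·14409322928+56663366760=272803210680  T[16][8]=15·2681453775+14409322928=54631129553  T[16][9]=15·368411615+2681453775=8207628000  T[16][10]=15·37312275+368411615=928095740  T[16][11]=15·2749747+37312275=78558480
row 17: T[17][7]=16·272803210680+1009672107080=5374523477960  T[17][8]=16·54631129553+272803210680=1146901283528  T[17][9]=16·8207628000+54631129553=185953177553  T[17][10]=16·928095740+8207628000=23057159840  T[17][11]=16·78558480+928095740=2185031420
row 18: T[18][8]=17·1146901283528+5374523477960=24871845297936  T[18][9]=17·185953177553+1146901283528=4308105301929  T[18][10]=17·23057159840+185953177553=577924894833  T[18][11]=17·2185031420+23057159840=60202693980
Read c(18,8) = 24871845297936, c(18,9) = 4308105301929, c(18,10) = 577924894833, c(18,11) = 60202693980.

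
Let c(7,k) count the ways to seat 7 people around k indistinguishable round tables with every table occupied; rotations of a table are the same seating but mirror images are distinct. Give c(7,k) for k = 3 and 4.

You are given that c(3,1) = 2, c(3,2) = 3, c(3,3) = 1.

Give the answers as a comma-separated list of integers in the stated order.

1624, 735

i=4: T(4,1)=0+3·2=6 | T(4,2)=2+3·3=11 | T(4,3)=3+3·1=6 | T(4,4)=1+3·0=1
i=5: T(5,1)=0+4·6=24 | T(5,2)=6+4·11=50 | T(5,3)=11+4·6=35 | T(5,4)=6+4·1=10
i=6: T(6,2)=24+5·50=274 | T(6,3)=50+5·35=225 | T(6,4)=35+5·10=85
i=7: T(7,3)=274+6·225=1624 | T(7,4)=225+6·85=735
Read c(7,3) = 1624, c(7,4) = 735.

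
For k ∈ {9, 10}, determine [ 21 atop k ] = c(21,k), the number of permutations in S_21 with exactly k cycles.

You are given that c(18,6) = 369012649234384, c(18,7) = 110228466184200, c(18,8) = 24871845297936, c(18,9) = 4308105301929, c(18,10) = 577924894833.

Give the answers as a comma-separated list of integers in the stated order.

63030812099294896, 10142299865511450

r19: T_19,7=18×110228466184200+369012649234384=2353125040549984; T_19,8=18×24871845297936+110228466184200=557921681547048; T_19,9=18×4308105301929+24871845297936=102417740732658; T_19,10=18×577924894833+4308105301929=14710753408923
r20: T_20,8=19×557921681547048+2353125040549984=12953636989943896; T_20,9=19×102417740732658+557921681547048=2503858755467550; T_20,10=19×14710753408923+102417740732658=381922055502195
r21: T_21,9=20×2503858755467550+12953636989943896=63030812099294896; T_21,10=20×381922055502195+2503858755467550=10142299865511450
Read c(21,9) = 63030812099294896, c(21,10) = 10142299865511450.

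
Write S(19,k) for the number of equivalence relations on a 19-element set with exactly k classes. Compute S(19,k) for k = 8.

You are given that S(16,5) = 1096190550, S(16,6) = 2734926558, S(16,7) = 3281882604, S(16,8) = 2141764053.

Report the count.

1709751003480

row 17: T[17][6]=6·2734926558+1096190550=17505749898  T[17][7]=7·3281882604+2734926558=25708104786  T[17][8]=8·2141764053+3281882604=20415995028
row 18: T[18][7]=7·25708104786+17505749898=197462483400  T[18][8]=8·20415995028+25708104786=189036065010
row 19: T[19][8]=8·189036065010+197462483400=1709751003480
Read S(19,8) = 1709751003480.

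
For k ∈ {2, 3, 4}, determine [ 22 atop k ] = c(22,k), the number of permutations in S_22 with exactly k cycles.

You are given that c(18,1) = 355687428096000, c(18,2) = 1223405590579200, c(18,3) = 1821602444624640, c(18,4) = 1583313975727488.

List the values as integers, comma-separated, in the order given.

186244810780170240000, 298631902863216384000, 284093315901811468800

row 19: T[19][1]=18·355687428096000+0=6402373705728000  T[19][2]=18·1223405590579200+355687428096000=22376988058521600  T[19][3]=18·1821602444624640+1223405590579200=34012249593822720  T[19][4]=18·1583313975727488+1821602444624640=30321254007719424
row 20: T[20][1]=19·6402373705728000+0=121645100408832000  T[20][2]=19·22376988058521600+6402373705728000=431565146817638400  T[20][3]=19·34012249593822720+22376988058521600=668609730341153280  T[20][4]=19·30321254007719424+34012249593822720=610116075740491776
row 21: T[21][1]=20·121645100408832000+0=2432902008176640000  T[21][2]=20·431565146817638400+121645100408832000=8752948036761600000  T[21][3]=20·668609730341153280+431565146817638400=13803759753640704000  T[21][4]=20·610116075740491776+668609730341153280=12870931245150988800
row 22: T[22][2]=21·8752948036761600000+2432902008176640000=186244810780170240000  T[22][3]=21·13803759753640704000+8752948036761600000=298631902863216384000  T[22][4]=21·12870931245150988800+13803759753640704000=284093315901811468800
Read c(22,2) = 186244810780170240000, c(22,3) = 298631902863216384000, c(22,4) = 284093315901811468800.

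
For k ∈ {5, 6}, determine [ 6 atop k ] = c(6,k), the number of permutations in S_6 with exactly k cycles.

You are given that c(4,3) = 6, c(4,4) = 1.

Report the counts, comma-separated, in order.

i=5: T(5,4)=6+4·1=10 | T(5,5)=1+4·0=1
i=6: T(6,5)=10+5·1=15 | T(6,6)=1+5·0=1
Read c(6,5) = 15, c(6,6) = 1.

15, 1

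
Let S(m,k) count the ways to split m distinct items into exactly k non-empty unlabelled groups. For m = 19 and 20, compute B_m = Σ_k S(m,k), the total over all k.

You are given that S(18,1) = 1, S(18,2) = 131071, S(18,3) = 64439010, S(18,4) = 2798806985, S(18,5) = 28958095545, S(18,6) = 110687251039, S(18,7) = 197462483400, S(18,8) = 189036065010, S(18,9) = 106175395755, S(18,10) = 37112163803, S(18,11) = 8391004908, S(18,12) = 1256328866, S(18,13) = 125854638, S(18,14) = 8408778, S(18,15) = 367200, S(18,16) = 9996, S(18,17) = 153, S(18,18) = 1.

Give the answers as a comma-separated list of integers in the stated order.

5832742205057, 51724158235372

[19] T[19,1]:1*1+0=1 · T[19,2]:2*131071+1=262143 · T[19,3]:3*64439010+131071=193448101 · T[19,4]:4*2798806985+64439010=11259666950 · T[19,5]:5*28958095545+2798806985=147589284710 · T[19,6]:6*110687251039+28958095545=693081601779 · T[19,7]:7*197462483400+110687251039=1492924634839 · T[19,8]:8*189036065010+197462483400=1709751003480 · T[19,9]:9*106175395755+189036065010=1144614626805 · T[19,10]:10*37112163803+106175395755=477297033785 · T[19,11]:11*8391004908+37112163803=129413217791 · T[19,12]:12*1256328866+8391004908=23466951300 · T[19,13]:13*125854638+1256328866=2892439160 · T[19,14]:14*8408778+125854638=243577530 · T[19,15]:15*367200+8408778=13916778 · T[19,16]:16*9996+367200=527136 · T[19,17]:17*153+9996=12597 · T[19,18]:18*1+153=171 · T[19,19]:19*0+1=1
[20] T[20,1]:1*1+0=1 · T[20,2]:2*262143+1=524287 · T[20,3]:3*193448101+262143=580606446 · T[20,4]:4*11259666950+193448101=45232115901 · T[20,5]:5*147589284710+11259666950=749206090500 · T[20,6]:6*693081601779+147589284710=4306078895384 · T[20,7]:7*1492924634839+693081601779=11143554045652 · T[20,8]:8*1709751003480+1492924634839=15170932662679 · T[20,9]:9*1144614626805+1709751003480=12011282644725 · T[20,10]:10*477297033785+1144614626805=5917584964655 · T[20,11]:11*129413217791+477297033785=1900842429486 · T[20,12]:12*23466951300+129413217791=411016633391 · T[20,13]:13*2892439160+23466951300=61068660380 · T[20,14]:14*243577530+2892439160=6302524580 · T[20,15]:15*13916778+243577530=452329200 · T[20,16]:16*527136+13916778=22350954 · T[20,17]:17*12597+527136=741285 · T[20,18]:18*171+12597=15675 · T[20,19]:19*1+171=190 · T[20,20]:20*0+1=1
B_19 = ΣS(19,k) = 1+262143+193448101+11259666950+147589284710+693081601779+1492924634839+1709751003480+1144614626805+477297033785+129413217791+23466951300+2892439160+243577530+13916778+527136+12597+171+1 = 5832742205057
B_20 = ΣS(20,k) = 1+524287+580606446+45232115901+749206090500+4306078895384+11143554045652+15170932662679+12011282644725+5917584964655+1900842429486+411016633391+61068660380+6302524580+452329200+22350954+741285+15675+190+1 = 51724158235372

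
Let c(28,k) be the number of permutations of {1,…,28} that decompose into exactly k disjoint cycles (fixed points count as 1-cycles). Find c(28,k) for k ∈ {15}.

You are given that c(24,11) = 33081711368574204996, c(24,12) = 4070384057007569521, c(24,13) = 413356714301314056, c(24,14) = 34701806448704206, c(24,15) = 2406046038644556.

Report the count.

row 25: T[25][12]=24·4070384057007569521+33081711368574204996=130770928736755873500  T[25][13]=24·413356714301314056+4070384057007569521=13990945200239106865  T[25][14]=24·34701806448704206+413356714301314056=1246200069070215000  T[25][15]=24·2406046038644556+34701806448704206=92446911376173550
row 26: T[26][13]=25·13990945200239106865+130770928736755873500=480544558742733545125  T[26][14]=25·1246200069070215000+13990945200239106865=45145946926994481865  T[26][15]=25·92446911376173550+1246200069070215000=3557372853474553750
row 27: T[27][14]=26·45145946926994481865+480544558742733545125=1654339178844590073615  T[27][15]=26·3557372853474553750+45145946926994481865=137637641117332879365
row 28: T[28][15]=27·137637641117332879365+1654339178844590073615=5370555489012577816470
Read c(28,15) = 5370555489012577816470.

5370555489012577816470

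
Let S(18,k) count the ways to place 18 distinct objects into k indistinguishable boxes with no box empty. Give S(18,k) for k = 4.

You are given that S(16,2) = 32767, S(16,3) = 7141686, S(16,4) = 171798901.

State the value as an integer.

2798806985

row 17: T[17][3]=3·7141686+32767=21457825  T[17][4]=4·171798901+7141686=694337290
row 18: T[18][4]=4·694337290+21457825=2798806985
Read S(18,4) = 2798806985.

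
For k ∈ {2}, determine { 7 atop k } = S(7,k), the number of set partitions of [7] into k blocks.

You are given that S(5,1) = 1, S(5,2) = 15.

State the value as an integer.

i=6: T(6,1)=0+1·1=1 | T(6,2)=1+2·15=31
i=7: T(7,2)=1+2·31=63
Read S(7,2) = 63.

63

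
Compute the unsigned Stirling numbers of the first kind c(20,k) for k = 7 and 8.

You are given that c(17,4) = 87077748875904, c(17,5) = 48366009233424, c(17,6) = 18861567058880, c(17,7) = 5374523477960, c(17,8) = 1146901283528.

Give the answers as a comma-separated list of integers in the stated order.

r18: T_18,5=17×48366009233424+87077748875904=909299905844112; T_18,6=17×18861567058880+48366009233424=369012649234384; T_18,7=17×5374523477960+18861567058880=110228466184200; T_18,8=17×1146901283528+5374523477960=24871845297936
r19: T_19,6=18×369012649234384+909299905844112=7551527592063024; T_19,7=18×110228466184200+369012649234384=2353125040549984; T_19,8=18×24871845297936+110228466184200=557921681547048
r20: T_20,7=19×2353125040549984+7551527592063024=52260903362512720; T_20,8=19×557921681547048+2353125040549984=12953636989943896
Read c(20,7) = 52260903362512720, c(20,8) = 12953636989943896.

52260903362512720, 12953636989943896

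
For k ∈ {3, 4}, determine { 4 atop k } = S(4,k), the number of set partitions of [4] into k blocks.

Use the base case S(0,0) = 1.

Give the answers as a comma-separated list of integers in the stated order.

@1  (1,1):0·1+1→1
@2  (2,1):1·1+0→1, (2,2):0·2+1→1
@3  (3,2):1·2+1→3, (3,3):0·3+1→1
@4  (4,3):1·3+3→6, (4,4):0·4+1→1
Read S(4,3) = 6, S(4,4) = 1.

6, 1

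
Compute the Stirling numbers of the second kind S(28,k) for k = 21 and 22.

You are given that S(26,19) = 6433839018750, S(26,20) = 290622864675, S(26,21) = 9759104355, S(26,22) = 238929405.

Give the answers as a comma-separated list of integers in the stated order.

22653141490980, 825906183960

r27: T_27,20=20×290622864675+6433839018750=12246296312250; T_27,21=21×9759104355+290622864675=495564056130; T_27,22=22×238929405+9759104355=15015551265
r28: T_28,21=21×495564056130+12246296312250=22653141490980; T_28,22=22×15015551265+495564056130=825906183960
Read S(28,21) = 22653141490980, S(28,22) = 825906183960.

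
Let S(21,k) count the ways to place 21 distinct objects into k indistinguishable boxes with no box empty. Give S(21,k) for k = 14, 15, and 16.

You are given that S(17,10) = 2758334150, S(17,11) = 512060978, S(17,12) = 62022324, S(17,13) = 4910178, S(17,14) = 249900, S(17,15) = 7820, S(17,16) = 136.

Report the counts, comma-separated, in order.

149304004500, 13087462580, 809944464

[18] T[18,11]:11*512060978+2758334150=8391004908 · T[18,12]:12*62022324+512060978=1256328866 · T[18,13]:13*4910178+62022324=125854638 · T[18,14]:14*249900+4910178=8408778 · T[18,15]:15*7820+249900=367200 · T[18,16]:16*136+7820=9996
[19] T[19,12]:12*1256328866+8391004908=23466951300 · T[19,13]:13*125854638+1256328866=2892439160 · T[19,14]:14*8408778+125854638=243577530 · T[19,15]:15*367200+8408778=13916778 · T[19,16]:16*9996+367200=527136
[20] T[20,13]:13*2892439160+23466951300=61068660380 · T[20,14]:14*243577530+2892439160=6302524580 · T[20,15]:15*13916778+243577530=452329200 · T[20,16]:16*527136+13916778=22350954
[21] T[21,14]:14*6302524580+61068660380=149304004500 · T[21,15]:15*452329200+6302524580=13087462580 · T[21,16]:16*22350954+452329200=809944464
Read S(21,14) = 149304004500, S(21,15) = 13087462580, S(21,16) = 809944464.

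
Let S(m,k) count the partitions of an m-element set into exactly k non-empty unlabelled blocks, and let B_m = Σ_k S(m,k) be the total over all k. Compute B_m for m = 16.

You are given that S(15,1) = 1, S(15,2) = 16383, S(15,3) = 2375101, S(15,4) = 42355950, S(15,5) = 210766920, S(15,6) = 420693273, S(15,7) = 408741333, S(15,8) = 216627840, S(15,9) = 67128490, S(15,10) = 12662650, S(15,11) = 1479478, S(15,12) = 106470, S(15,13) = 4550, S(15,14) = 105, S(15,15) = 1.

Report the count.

row 16: T[16][1]=1·1+0=1  T[16][2]=2·16383+1=32767  T[16][3]=3·2375101+16383=7141686  T[16][4]=4·42355950+2375101=171798901  T[16][5]=5·210766920+42355950=1096190550  T[16][6]=6·420693273+210766920=2734926558  T[16][7]=7·408741333+420693273=3281882604  T[16][8]=8·216627840+408741333=2141764053  T[16][9]=9·67128490+216627840=820784250  T[16][10]=10·12662650+67128490=193754990  T[16][11]=11·1479478+12662650=28936908  T[16][12]=12·106470+1479478=2757118  T[16][13]=13·4550+106470=165620  T[16][14]=14·105+4550=6020  T[16][15]=15·1+105=120  T[16][16]=16·0+1=1
B_16 = ΣS(16,k) = 1+32767+7141686+171798901+1096190550+2734926558+3281882604+2141764053+820784250+193754990+28936908+2757118+165620+6020+120+1 = 10480142147

10480142147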